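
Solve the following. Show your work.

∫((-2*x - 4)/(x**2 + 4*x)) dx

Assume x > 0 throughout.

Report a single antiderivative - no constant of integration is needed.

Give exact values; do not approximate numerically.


Step 1. Decompose ∫((-2*x - 4)/(x**2 + 4*x)) dx by partial fractions, (-2*x - 4)/(x**2 + 4*x) = -1/(x + 4) - 1/x: now ∫(-1/x) dx + ∫(-1/(x + 4)) dx.
Step 2. Evaluate the standard form [assuming x > 0]: now -log(x) + ∫(-1/(x + 4)) dx.
Step 3. Evaluate the standard form [assuming x > -4]: now -log(x) - log(x + 4).
Answer: -log(x) - log(x + 4).


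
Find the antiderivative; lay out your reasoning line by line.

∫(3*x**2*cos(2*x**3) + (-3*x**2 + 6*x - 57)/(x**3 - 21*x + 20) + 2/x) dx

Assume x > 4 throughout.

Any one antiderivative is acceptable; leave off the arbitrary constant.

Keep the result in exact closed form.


Step 1. Rewrite: now ∫(2/x) dx + ∫(3*x**2*cos(2*x**3)) dx + ∫((-3*x**2 + 6*x - 57)/(x**3 - 21*x + 20)) dx.
Step 2. Decompose ∫((-3*x**2 + 6*x - 57)/(x**3 - 21*x + 20)) dx by partial fractions, (-3*x**2 + 6*x - 57)/(x**3 - 21*x + 20) = -3/(x + 5) + 3/(x - 1) - 3/(x - 4): now ∫(2/x) dx + ∫(3*x**2*cos(2*x**3)) dx + ∫(-3/(x - 4)) dx + ∫(3/(x - 1)) dx + ∫(-3/(x + 5)) dx.
Step 3. Evaluate the standard form [assuming x > -5]: now -3*log(x + 5) + ∫(2/x) dx + ∫(3*x**2*cos(2*x**3)) dx + ∫(-3/(x - 4)) dx + ∫(3/(x - 1)) dx.
Step 4. Evaluate the standard form [assuming x > 4]: now -3*log(x - 4) - 3*log(x + 5) + ∫(2/x) dx + ∫(3*x**2*cos(2*x**3)) dx + ∫(3/(x - 1)) dx.
Step 5. Evaluate the standard form [assuming x > 1]: now -3*log(x - 4) + 3*log(x - 1) - 3*log(x + 5) + ∫(2/x) dx + ∫(3*x**2*cos(2*x**3)) dx.
Step 6. Substitute u = x**3, turning ∫(3*x**2*cos(2*x**3)) dx into ∫(cos(2*u)) du: now -3*log(x - 4) + 3*log(x - 1) - 3*log(x + 5) + ∫(2/x) dx + ∫(cos(2*u)) du.
Step 7. Evaluate the standard form: now -3*log(x - 4) + 3*log(x - 1) - 3*log(x + 5) + sin(2*u)/2 + ∫(2/x) dx.
Step 8. Substitute back u = x**3: now -3*log(x - 4) + 3*log(x - 1) - 3*log(x + 5) + sin(2*x**3)/2 + ∫(2/x) dx.
Step 9. Evaluate the standard form [assuming x > 0]: now 2*log(x) - 3*log(x - 4) + 3*log(x - 1) - 3*log(x + 5) + sin(2*x**3)/2.
Answer: 2*log(x) - 3*log(x - 4) + 3*log(x - 1) - 3*log(x + 5) + sin(2*x**3)/2.


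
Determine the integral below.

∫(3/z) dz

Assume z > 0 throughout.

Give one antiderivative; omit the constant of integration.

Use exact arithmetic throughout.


Answer: 3*log(z).


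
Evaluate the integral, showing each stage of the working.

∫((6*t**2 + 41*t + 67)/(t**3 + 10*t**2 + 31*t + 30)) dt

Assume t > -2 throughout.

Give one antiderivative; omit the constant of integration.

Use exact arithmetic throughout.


Step 1. Decompose ∫((6*t**2 + 41*t + 67)/(t**3 + 10*t**2 + 31*t + 30)) dt by partial fractions, (6*t**2 + 41*t + 67)/(t**3 + 10*t**2 + 31*t + 30) = 2/(t + 5) + 1/(t + 3) + 3/(t + 2): now ∫(3/(t + 2)) dt + ∫(1/(t + 3)) dt + ∫(2/(t + 5)) dt.
Step 2. Evaluate the standard form [assuming t > -2]: now 3*log(t + 2) + ∫(1/(t + 3)) dt + ∫(2/(t + 5)) dt.
Step 3. Evaluate the standard form [assuming t > -5]: now 3*log(t + 2) + 2*log(t + 5) + ∫(1/(t + 3)) dt.
Step 4. Evaluate the standard form [assuming t > -3]: now 3*log(t + 2) + log(t + 3) + 2*log(t + 5).
Answer: 3*log(t + 2) + log(t + 3) + 2*log(t + 5).


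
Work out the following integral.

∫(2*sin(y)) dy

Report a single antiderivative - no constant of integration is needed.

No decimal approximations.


Answer: -2*cos(y).


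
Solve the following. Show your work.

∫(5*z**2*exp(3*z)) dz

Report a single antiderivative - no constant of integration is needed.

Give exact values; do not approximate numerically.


Step 1. Integrate ∫(5*z**2*exp(3*z)) dz by parts with u = z**2, dv = (5*exp(3*z)) dz, so v = 5*exp(3*z)/3: now 5*z**2*exp(3*z)/3 + ∫(-10*z*exp(3*z)/3) dz.
Step 2. Integrate ∫(-10*z*exp(3*z)/3) dz by parts with u = z, dv = (-10*exp(3*z)/3) dz, so v = -10*exp(3*z)/9: now 5*z**2*exp(3*z)/3 - 10*z*exp(3*z)/9 + ∫(10*exp(3*z)/9) dz.
Step 3. Evaluate the standard form: now 5*z**2*exp(3*z)/3 - 10*z*exp(3*z)/9 + 10*exp(3*z)/27.
Answer: 5*z**2*exp(3*z)/3 - 10*z*exp(3*z)/9 + 10*exp(3*z)/27.


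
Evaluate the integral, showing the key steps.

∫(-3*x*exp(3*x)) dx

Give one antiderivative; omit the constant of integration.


Step 1. Integrate ∫(-3*x*exp(3*x)) dx by parts with u = x, dv = (-3*exp(3*x)) dx, so v = -exp(3*x): now -x*exp(3*x) + ∫(exp(3*x)) dx.
Step 2. Evaluate the standard form: now -x*exp(3*x) + exp(3*x)/3.
Answer: -x*exp(3*x) + exp(3*x)/3.


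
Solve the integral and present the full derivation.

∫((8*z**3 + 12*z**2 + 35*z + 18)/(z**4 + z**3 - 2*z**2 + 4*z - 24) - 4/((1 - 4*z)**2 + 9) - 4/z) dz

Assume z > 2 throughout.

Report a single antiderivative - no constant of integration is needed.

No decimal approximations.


Step 1. Rewrite: now ∫(-4/z) dz + ∫((8*z**3 + 12*z**2 + 35*z + 18)/(z**4 + z**3 - 2*z**2 + 4*z - 24)) dz + ∫(-4/((1 - 4*z)**2 + 9)) dz.
Step 2. Decompose ∫((8*z**3 + 12*z**2 + 35*z + 18)/(z**4 + z**3 - 2*z**2 + 4*z - 24)) dz by partial fractions, (8*z**3 + 12*z**2 + 35*z + 18)/(z**4 + z**3 - 2*z**2 + 4*z - 24) = 3/(z**2 + 4) + 3/(z + 3) + 5/(z - 2): now ∫(-4/z) dz + ∫(5/(z - 2)) dz + ∫(3/(z + 3)) dz + ∫(3/(z**2 + 4)) dz + ∫(-4/((1 - 4*z)**2 + 9)) dz.
Step 3. Evaluate the standard form [assuming z > 2]: now 5*log(z - 2) + ∫(-4/z) dz + ∫(3/(z + 3)) dz + ∫(3/(z**2 + 4)) dz + ∫(-4/((1 - 4*z)**2 + 9)) dz.
Step 4. Evaluate the standard form [assuming z > -3]: now 5*log(z - 2) + 3*log(z + 3) + ∫(-4/z) dz + ∫(3/(z**2 + 4)) dz + ∫(-4/((1 - 4*z)**2 + 9)) dz.
Step 5. Evaluate the standard form: now 5*log(z - 2) + 3*log(z + 3) + 3*atan(z/2)/2 + ∫(-4/z) dz + ∫(-4/((1 - 4*z)**2 + 9)) dz.
Step 6. Evaluate the standard form [assuming z > 0]: now -4*log(z) + 5*log(z - 2) + 3*log(z + 3) + 3*atan(z/2)/2 + ∫(-4/((1 - 4*z)**2 + 9)) dz.
Step 7. Substitute u = 1 - 4*z, turning ∫(-4/((1 - 4*z)**2 + 9)) dz into ∫(1/(u**2 + 9)) du: now -4*log(z) + 5*log(z - 2) + 3*log(z + 3) + 3*atan(z/2)/2 + ∫(1/(u**2 + 9)) du.
Step 8. Evaluate the standard form: now -4*log(z) + 5*log(z - 2) + 3*log(z + 3) + atan(u/3)/3 + 3*atan(z/2)/2.
Step 9. Substitute back u = 1 - 4*z: now -4*log(z) + 5*log(z - 2) + 3*log(z + 3) + 3*atan(z/2)/2 - atan(4*z/3 - 1/3)/3.
Answer: -4*log(z) + 5*log(z - 2) + 3*log(z + 3) + 3*atan(z/2)/2 - atan(4*z/3 - 1/3)/3.


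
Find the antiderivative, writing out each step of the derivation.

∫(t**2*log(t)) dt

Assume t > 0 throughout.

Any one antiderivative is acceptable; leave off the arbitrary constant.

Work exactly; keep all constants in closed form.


Step 1. Integrate ∫(t**2*log(t)) dt by parts with u = log(t), dv = (t**2) dt, so v = t**3/3 [assuming t > 0]: now t**3*log(t)/3 + ∫(-t**2/3) dt.
Step 2. Evaluate the standard form: now t**3*log(t)/3 - t**3/9.
Answer: t**3*log(t)/3 - t**3/9.


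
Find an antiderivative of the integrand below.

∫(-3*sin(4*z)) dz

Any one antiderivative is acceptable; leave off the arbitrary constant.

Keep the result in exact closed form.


Answer: 3*cos(4*z)/4.


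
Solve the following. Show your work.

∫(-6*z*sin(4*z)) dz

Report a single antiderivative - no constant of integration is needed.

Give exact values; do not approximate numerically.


Step 1. Integrate ∫(-6*z*sin(4*z)) dz by parts with u = z, dv = (-6*sin(4*z)) dz, so v = 3*cos(4*z)/2: now 3*z*cos(4*z)/2 + ∫(-3*cos(4*z)/2) dz.
Step 2. Evaluate the standard form: now 3*z*cos(4*z)/2 - 3*sin(4*z)/8.
Answer: 3*z*cos(4*z)/2 - 3*sin(4*z)/8.


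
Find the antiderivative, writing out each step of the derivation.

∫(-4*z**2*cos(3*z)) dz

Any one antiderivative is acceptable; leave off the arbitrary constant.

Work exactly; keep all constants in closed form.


Step 1. Integrate ∫(-4*z**2*cos(3*z)) dz by parts with u = z**2, dv = (-4*cos(3*z)) dz, so v = -4*sin(3*z)/3: now -4*z**2*sin(3*z)/3 + ∫(8*z*sin(3*z)/3) dz.
Step 2. Integrate ∫(8*z*sin(3*z)/3) dz by parts with u = z, dv = (8*sin(3*z)/3) dz, so v = -8*cos(3*z)/9: now -4*z**2*sin(3*z)/3 - 8*z*cos(3*z)/9 + ∫(8*cos(3*z)/9) dz.
Step 3. Evaluate the standard form: now -4*z**2*sin(3*z)/3 - 8*z*cos(3*z)/9 + 8*sin(3*z)/27.
Answer: -4*z**2*sin(3*z)/3 - 8*z*cos(3*z)/9 + 8*sin(3*z)/27.


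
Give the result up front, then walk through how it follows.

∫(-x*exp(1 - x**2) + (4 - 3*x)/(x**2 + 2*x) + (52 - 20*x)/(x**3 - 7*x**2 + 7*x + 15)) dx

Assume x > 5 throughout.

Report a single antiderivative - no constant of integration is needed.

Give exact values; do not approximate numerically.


The answer is exp(1 - x**2)/2 + 2*log(x) - 4*log(x - 5) + log(x - 3) + 3*log(x + 1) - 5*log(x + 2).
Step 1. Rewrite: now ∫(-x*exp(1 - x**2)) dx + ∫((4 - 3*x)/(x**2 + 2*x)) dx + ∫((52 - 20*x)/(x**3 - 7*x**2 + 7*x + 15)) dx.
Step 2. Substitute u = x**2 - 1, turning ∫(-x*exp(1 - x**2)) dx into ∫(-exp(-u)/2) du: now ∫((4 - 3*x)/(x**2 + 2*x)) dx + ∫((52 - 20*x)/(x**3 - 7*x**2 + 7*x + 15)) dx + ∫(-exp(-u)/2) du.
Step 3. Evaluate the standard form: now ∫((4 - 3*x)/(x**2 + 2*x)) dx + ∫((52 - 20*x)/(x**3 - 7*x**2 + 7*x + 15)) dx + exp(-u)/2.
Step 4. Substitute back u = x**2 - 1: now exp(1 - x**2)/2 + ∫((4 - 3*x)/(x**2 + 2*x)) dx + ∫((52 - 20*x)/(x**3 - 7*x**2 + 7*x + 15)) dx.
Step 5. Decompose ∫((52 - 20*x)/(x**3 - 7*x**2 + 7*x + 15)) dx by partial fractions, (52 - 20*x)/(x**3 - 7*x**2 + 7*x + 15) = 3/(x + 1) + 1/(x - 3) - 4/(x - 5): now exp(1 - x**2)/2 + ∫((4 - 3*x)/(x**2 + 2*x)) dx + ∫(-4/(x - 5)) dx + ∫(1/(x - 3)) dx + ∫(3/(x + 1)) dx.
Step 6. Evaluate the standard form [assuming x > -1]: now exp(1 - x**2)/2 + 3*log(x + 1) + ∫((4 - 3*x)/(x**2 + 2*x)) dx + ∫(-4/(x - 5)) dx + ∫(1/(x - 3)) dx.
Step 7. Evaluate the standard form [assuming x > 3]: now exp(1 - x**2)/2 + log(x - 3) + 3*log(x + 1) + ∫((4 - 3*x)/(x**2 + 2*x)) dx + ∫(-4/(x - 5)) dx.
Step 8. Evaluate the standard form [assuming x > 5]: now exp(1 - x**2)/2 - 4*log(x - 5) + log(x - 3) + 3*log(x + 1) + ∫((4 - 3*x)/(x**2 + 2*x)) dx.
Step 9. Decompose ∫((4 - 3*x)/(x**2 + 2*x)) dx by partial fractions, (4 - 3*x)/(x**2 + 2*x) = -5/(x + 2) + 2/x: now exp(1 - x**2)/2 - 4*log(x - 5) + log(x - 3) + 3*log(x + 1) + ∫(2/x) dx + ∫(-5/(x + 2)) dx.
Step 10. Evaluate the standard form [assuming x > 0]: now exp(1 - x**2)/2 + 2*log(x) - 4*log(x - 5) + log(x - 3) + 3*log(x + 1) + ∫(-5/(x + 2)) dx.
Step 11. Evaluate the standard form [assuming x > -2]: now exp(1 - x**2)/2 + 2*log(x) - 4*log(x - 5) + log(x - 3) + 3*log(x + 1) - 5*log(x + 2).
Answer: exp(1 - x**2)/2 + 2*log(x) - 4*log(x - 5) + log(x - 3) + 3*log(x + 1) - 5*log(x + 2).


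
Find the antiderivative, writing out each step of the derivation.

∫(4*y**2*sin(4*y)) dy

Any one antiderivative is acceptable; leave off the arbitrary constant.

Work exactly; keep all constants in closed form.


Step 1. Integrate ∫(4*y**2*sin(4*y)) dy by parts with u = y**2, dv = (4*sin(4*y)) dy, so v = -cos(4*y): now -y**2*cos(4*y) + ∫(2*y*cos(4*y)) dy.
Step 2. Integrate ∫(2*y*cos(4*y)) dy by parts with u = y, dv = (2*cos(4*y)) dy, so v = sin(4*y)/2: now -y**2*cos(4*y) + y*sin(4*y)/2 + ∫(-sin(4*y)/2) dy.
Step 3. Evaluate the standard form: now -y**2*cos(4*y) + y*sin(4*y)/2 + cos(4*y)/8.
Answer: -y**2*cos(4*y) + y*sin(4*y)/2 + cos(4*y)/8.


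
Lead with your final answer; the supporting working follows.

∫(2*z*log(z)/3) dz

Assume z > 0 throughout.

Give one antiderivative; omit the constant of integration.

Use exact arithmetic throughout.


The answer is z**2*log(z)/3 - z**2/6.
Step 1. Integrate ∫(2*z*log(z)/3) dz by parts with u = log(z), dv = (2*z/3) dz, so v = z**2/3 [assuming z > 0]: now z**2*log(z)/3 + ∫(-z/3) dz.
Step 2. Evaluate the standard form: now z**2*log(z)/3 - z**2/6.
Answer: z**2*log(z)/3 - z**2/6.


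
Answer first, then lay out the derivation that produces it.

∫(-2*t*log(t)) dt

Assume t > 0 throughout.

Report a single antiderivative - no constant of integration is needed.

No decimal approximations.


The answer is -t**2*log(t) + t**2/2.
Step 1. Integrate ∫(-2*t*log(t)) dt by parts with u = log(t), dv = (-2*t) dt, so v = -t**2 [assuming t > 0]: now -t**2*log(t) + ∫(t) dt.
Step 2. Evaluate the standard form: now -t**2*log(t) + t**2/2.
Answer: -t**2*log(t) + t**2/2.


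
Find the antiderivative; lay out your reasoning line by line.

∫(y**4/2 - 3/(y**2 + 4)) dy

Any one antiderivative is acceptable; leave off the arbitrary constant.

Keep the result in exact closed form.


Step 1. Rewrite: now ∫(y**4/2) dy + ∫(-3/(y**2 + 4)) dy.
Step 2. Evaluate the standard form: now y**5/10 + ∫(-3/(y**2 + 4)) dy.
Step 3. Evaluate the standard form: now y**5/10 - 3*atan(y/2)/2.
Answer: y**5/10 - 3*atan(y/2)/2.


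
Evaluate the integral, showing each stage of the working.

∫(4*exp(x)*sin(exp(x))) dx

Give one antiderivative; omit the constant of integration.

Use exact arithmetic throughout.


Step 1. Substitute u = exp(x), turning ∫(4*exp(x)*sin(exp(x))) dx into ∫(4*sin(u)) du: now ∫(4*sin(u)) du.
Step 2. Evaluate the standard form: now -4*cos(u).
Step 3. Substitute back u = exp(x): now -4*cos(exp(x)).
Answer: -4*cos(exp(x)).


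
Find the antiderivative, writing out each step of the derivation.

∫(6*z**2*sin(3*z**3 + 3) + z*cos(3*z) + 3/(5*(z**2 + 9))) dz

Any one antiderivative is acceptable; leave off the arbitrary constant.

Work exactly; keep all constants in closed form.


Step 1. Rewrite: now ∫(z*cos(3*z)) dz + ∫(6*z**2*sin(3*z**3 + 3)) dz + ∫(3/(5*(z**2 + 9))) dz.
Step 2. Evaluate the standard form: now atan(z/3)/5 + ∫(z*cos(3*z)) dz + ∫(6*z**2*sin(3*z**3 + 3)) dz.
Step 3. Substitute u = z**3 + 1, turning ∫(6*z**2*sin(3*z**3 + 3)) dz into ∫(2*sin(3*u)) du: now atan(z/3)/5 + ∫(z*cos(3*z)) dz + ∫(2*sin(3*u)) du.
Step 4. Evaluate the standard form: now -2*cos(3*u)/3 + atan(z/3)/5 + ∫(z*cos(3*z)) dz.
Step 5. Substitute back u = z**3 + 1: now -2*cos(3*z**3 + 3)/3 + atan(z/3)/5 + ∫(z*cos(3*z)) dz.
Step 6. Integrate ∫(z*cos(3*z)) dz by parts with u = z, dv = (cos(3*z)) dz, so v = sin(3*z)/3: now z*sin(3*z)/3 - 2*cos(3*z**3 + 3)/3 + atan(z/3)/5 + ∫(-sin(3*z)/3) dz.
Step 7. Evaluate the standard form: now z*sin(3*z)/3 + cos(3*z)/9 - 2*cos(3*z**3 + 3)/3 + atan(z/3)/5.
Answer: z*sin(3*z)/3 + cos(3*z)/9 - 2*cos(3*z**3 + 3)/3 + atan(z/3)/5.


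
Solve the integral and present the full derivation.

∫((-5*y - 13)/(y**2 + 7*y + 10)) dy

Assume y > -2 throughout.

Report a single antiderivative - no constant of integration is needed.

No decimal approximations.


Step 1. Decompose ∫((-5*y - 13)/(y**2 + 7*y + 10)) dy by partial fractions, (-5*y - 13)/(y**2 + 7*y + 10) = -4/(y + 5) - 1/(y + 2): now ∫(-1/(y + 2)) dy + ∫(-4/(y + 5)) dy.
Step 2. Evaluate the standard form [assuming y > -2]: now -log(y + 2) + ∫(-4/(y + 5)) dy.
Step 3. Evaluate the standard form [assuming y > -5]: now -log(y + 2) - 4*log(y + 5).
Answer: -log(y + 2) - 4*log(y + 5).


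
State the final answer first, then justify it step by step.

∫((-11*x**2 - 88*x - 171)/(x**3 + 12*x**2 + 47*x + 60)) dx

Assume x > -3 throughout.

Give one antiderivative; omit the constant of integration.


The answer is -3*log(x + 3) - 5*log(x + 4) - 3*log(x + 5).
Step 1. Decompose ∫((-11*x**2 - 88*x - 171)/(x**3 + 12*x**2 + 47*x + 60)) dx by partial fractions, (-11*x**2 - 88*x - 171)/(x**3 + 12*x**2 + 47*x + 60) = -3/(x + 5) - 5/(x + 4) - 3/(x + 3): now ∫(-3/(x + 3)) dx + ∫(-5/(x + 4)) dx + ∫(-3/(x + 5)) dx.
Step 2. Evaluate the standard form [assuming x > -4]: now -5*log(x + 4) + ∫(-3/(x + 3)) dx + ∫(-3/(x + 5)) dx.
Step 3. Evaluate the standard form [assuming x > -3]: now -3*log(x + 3) - 5*log(x + 4) + ∫(-3/(x + 5)) dx.
Step 4. Evaluate the standard form [assuming x > -5]: now -3*log(x + 3) - 5*log(x + 4) - 3*log(x + 5).
Answer: -3*log(x + 3) - 5*log(x + 4) - 3*log(x + 5).


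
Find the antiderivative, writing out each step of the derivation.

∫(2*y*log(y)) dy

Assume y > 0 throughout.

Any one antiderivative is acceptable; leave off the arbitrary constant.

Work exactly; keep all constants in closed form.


Step 1. Integrate ∫(2*y*log(y)) dy by parts with u = log(y), dv = (2*y) dy, so v = y**2 [assuming y > 0]: now y**2*log(y) + ∫(-y) dy.
Step 2. Evaluate the standard form: now y**2*log(y) - y**2/2.
Answer: y**2*log(y) - y**2/2.


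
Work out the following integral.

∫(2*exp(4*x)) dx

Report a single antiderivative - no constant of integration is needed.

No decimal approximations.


Answer: exp(4*x)/2.


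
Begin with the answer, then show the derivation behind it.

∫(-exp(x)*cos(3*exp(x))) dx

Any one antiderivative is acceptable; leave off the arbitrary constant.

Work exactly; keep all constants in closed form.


The answer is -sin(3*exp(x))/3.
Step 1. Substitute u = exp(x), turning ∫(-exp(x)*cos(3*exp(x))) dx into ∫(-cos(3*u)) du: now ∫(-cos(3*u)) du.
Step 2. Evaluate the standard form: now -sin(3*u)/3.
Step 3. Substitute back u = exp(x): now -sin(3*exp(x))/3.
Answer: -sin(3*exp(x))/3.


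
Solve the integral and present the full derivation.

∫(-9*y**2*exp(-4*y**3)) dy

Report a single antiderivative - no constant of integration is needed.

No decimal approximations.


Step 1. Substitute u = y**3, turning ∫(-9*y**2*exp(-4*y**3)) dy into ∫(-3*exp(-4*u)) du: now ∫(-3*exp(-4*u)) du.
Step 2. Evaluate the standard form: now 3*exp(-4*u)/4.
Step 3. Substitute back u = y**3: now 3*exp(-4*y**3)/4.
Answer: 3*exp(-4*y**3)/4.


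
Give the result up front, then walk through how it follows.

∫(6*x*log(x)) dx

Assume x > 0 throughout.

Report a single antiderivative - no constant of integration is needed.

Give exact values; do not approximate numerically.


The answer is 3*x**2*log(x) - 3*x**2/2.
Step 1. Integrate ∫(6*x*log(x)) dx by parts with u = log(x), dv = (6*x) dx, so v = 3*x**2 [assuming x > 0]: now 3*x**2*log(x) + ∫(-3*x) dx.
Step 2. Evaluate the standard form: now 3*x**2*log(x) - 3*x**2/2.
Answer: 3*x**2*log(x) - 3*x**2/2.


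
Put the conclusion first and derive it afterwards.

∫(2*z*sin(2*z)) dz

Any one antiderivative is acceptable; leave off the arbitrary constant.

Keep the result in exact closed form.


The answer is -z*cos(2*z) + sin(2*z)/2.
Step 1. Integrate ∫(2*z*sin(2*z)) dz by parts with u = z, dv = (2*sin(2*z)) dz, so v = -cos(2*z): now -z*cos(2*z) + ∫(cos(2*z)) dz.
Step 2. Evaluate the standard form: now -z*cos(2*z) + sin(2*z)/2.
Answer: -z*cos(2*z) + sin(2*z)/2.


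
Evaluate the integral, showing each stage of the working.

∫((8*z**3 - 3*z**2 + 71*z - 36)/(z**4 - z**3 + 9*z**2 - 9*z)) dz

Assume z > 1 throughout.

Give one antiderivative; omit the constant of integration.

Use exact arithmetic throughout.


Step 1. Decompose ∫((8*z**3 - 3*z**2 + 71*z - 36)/(z**4 - z**3 + 9*z**2 - 9*z)) dz by partial fractions, (8*z**3 - 3*z**2 + 71*z - 36)/(z**4 - z**3 + 9*z**2 - 9*z) = 1/(z**2 + 9) + 4/(z - 1) + 4/z: now ∫(4/z) dz + ∫(4/(z - 1)) dz + ∫(1/(z**2 + 9)) dz.
Step 2. Evaluate the standard form [assuming z > 1]: now 4*log(z - 1) + ∫(4/z) dz + ∫(1/(z**2 + 9)) dz.
Step 3. Evaluate the standard form [assuming z > 0]: now 4*log(z) + 4*log(z - 1) + ∫(1/(z**2 + 9)) dz.
Step 4. Evaluate the standard form: now 4*log(z) + 4*log(z - 1) + atan(z/3)/3.
Answer: 4*log(z) + 4*log(z - 1) + atan(z/3)/3.


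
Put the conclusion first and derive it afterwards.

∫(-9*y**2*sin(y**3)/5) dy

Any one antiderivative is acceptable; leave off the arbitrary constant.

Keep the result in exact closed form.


The answer is 3*cos(y**3)/5.
Step 1. Substitute u = y**3, turning ∫(-9*y**2*sin(y**3)/5) dy into ∫(-3*sin(u)/5) du: now ∫(-3*sin(u)/5) du.
Step 2. Evaluate the standard form: now 3*cos(u)/5.
Step 3. Substitute back u = y**3: now 3*cos(y**3)/5.
Answer: 3*cos(y**3)/5.


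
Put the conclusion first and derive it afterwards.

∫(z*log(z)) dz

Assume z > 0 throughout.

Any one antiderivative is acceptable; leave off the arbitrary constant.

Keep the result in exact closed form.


The answer is z**2*log(z)/2 - z**2/4.
Step 1. Integrate ∫(z*log(z)) dz by parts with u = log(z), dv = (z) dz, so v = z**2/2 [assuming z > 0]: now z**2*log(z)/2 + ∫(-z/2) dz.
Step 2. Evaluate the standard form: now z**2*log(z)/2 - z**2/4.
Answer: z**2*log(z)/2 - z**2/4.


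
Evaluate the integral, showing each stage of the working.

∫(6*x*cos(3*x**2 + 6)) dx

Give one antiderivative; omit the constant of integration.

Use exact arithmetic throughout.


Step 1. Substitute u = x**2 + 2, turning ∫(6*x*cos(3*x**2 + 6)) dx into ∫(3*cos(3*u)) du: now ∫(3*cos(3*u)) du.
Step 2. Evaluate the standard form: now sin(3*u).
Step 3. Substitute back u = x**2 + 2: now sin(3*x**2 + 6).
Answer: sin(3*x**2 + 6).


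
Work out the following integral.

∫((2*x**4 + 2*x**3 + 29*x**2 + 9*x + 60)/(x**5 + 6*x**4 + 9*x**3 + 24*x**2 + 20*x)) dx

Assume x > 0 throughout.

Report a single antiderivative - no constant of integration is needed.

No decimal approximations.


Answer: 3*log(x) - 4*log(x + 1) + 3*log(x + 5) + atan(x/2)/2.


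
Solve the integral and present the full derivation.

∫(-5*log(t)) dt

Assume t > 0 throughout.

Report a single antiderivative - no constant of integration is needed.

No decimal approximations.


Step 1. Integrate ∫(-5*log(t)) dt by parts with u = log(t), dv = (-5) dt, so v = -5*t [assuming t > 0]: now -5*t*log(t) + ∫(5) dt.
Step 2. Evaluate the standard form: now -5*t*log(t) + 5*t.
Answer: -5*t*log(t) + 5*t.


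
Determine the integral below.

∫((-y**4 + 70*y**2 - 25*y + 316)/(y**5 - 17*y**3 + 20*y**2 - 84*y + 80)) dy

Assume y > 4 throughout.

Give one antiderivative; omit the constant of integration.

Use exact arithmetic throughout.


Answer: 2*log(y - 4) - 4*log(y - 1) + log(y + 5) + atan(y/2)/2.


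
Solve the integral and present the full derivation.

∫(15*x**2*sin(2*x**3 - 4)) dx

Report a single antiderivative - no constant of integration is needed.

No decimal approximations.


Step 1. Substitute u = x**3 - 2, turning ∫(15*x**2*sin(2*x**3 - 4)) dx into ∫(5*sin(2*u)) du: now ∫(5*sin(2*u)) du.
Step 2. Evaluate the standard form: now -5*cos(2*u)/2.
Step 3. Substitute back u = x**3 - 2: now -5*cos(2*x**3 - 4)/2.
Answer: -5*cos(2*x**3 - 4)/2.


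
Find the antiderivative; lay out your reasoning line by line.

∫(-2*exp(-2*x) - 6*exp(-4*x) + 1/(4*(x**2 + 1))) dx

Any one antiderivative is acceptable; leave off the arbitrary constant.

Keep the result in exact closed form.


Step 1. Rewrite: now ∫(1/(4*(x**2 + 1))) dx + ∫(-6*exp(-4*x)) dx + ∫(-2*exp(-2*x)) dx.
Step 2. Evaluate the standard form: now ∫(1/(4*(x**2 + 1))) dx + ∫(-2*exp(-2*x)) dx + 3*exp(-4*x)/2.
Step 3. Evaluate the standard form: now ∫(1/(4*(x**2 + 1))) dx + exp(-2*x) + 3*exp(-4*x)/2.
Step 4. Evaluate the standard form: now atan(x)/4 + exp(-2*x) + 3*exp(-4*x)/2.
Answer: atan(x)/4 + exp(-2*x) + 3*exp(-4*x)/2.


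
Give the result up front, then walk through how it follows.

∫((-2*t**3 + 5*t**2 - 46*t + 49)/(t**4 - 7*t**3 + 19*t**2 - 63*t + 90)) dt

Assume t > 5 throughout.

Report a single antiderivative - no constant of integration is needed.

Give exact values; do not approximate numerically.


The answer is -3*log(t - 5) + log(t - 2) + 4*atan(t/3)/3.
Step 1. Decompose ∫((-2*t**3 + 5*t**2 - 46*t + 49)/(t**4 - 7*t**3 + 19*t**2 - 63*t + 90)) dt by partial fractions, (-2*t**3 + 5*t**2 - 46*t + 49)/(t**4 - 7*t**3 + 19*t**2 - 63*t + 90) = 4/(t**2 + 9) + 1/(t - 2) - 3/(t - 5): now ∫(-3/(t - 5)) dt + ∫(1/(t - 2)) dt + ∫(4/(t**2 + 9)) dt.
Step 2. Evaluate the standard form [assuming t > 5]: now -3*log(t - 5) + ∫(1/(t - 2)) dt + ∫(4/(t**2 + 9)) dt.
Step 3. Evaluate the standard form [assuming t > 2]: now -3*log(t - 5) + log(t - 2) + ∫(4/(t**2 + 9)) dt.
Step 4. Evaluate the standard form: now -3*log(t - 5) + log(t - 2) + 4*atan(t/3)/3.
Answer: -3*log(t - 5) + log(t - 2) + 4*atan(t/3)/3.


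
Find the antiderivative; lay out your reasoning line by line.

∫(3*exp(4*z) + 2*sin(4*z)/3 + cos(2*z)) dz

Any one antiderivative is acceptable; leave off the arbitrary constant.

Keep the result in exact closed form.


Step 1. Rewrite: now ∫(3*exp(4*z)) dz + ∫(2*sin(4*z)/3) dz + ∫(cos(2*z)) dz.
Step 2. Evaluate the standard form: now 3*exp(4*z)/4 + ∫(2*sin(4*z)/3) dz + ∫(cos(2*z)) dz.
Step 3. Evaluate the standard form: now 3*exp(4*z)/4 - cos(4*z)/6 + ∫(cos(2*z)) dz.
Step 4. Evaluate the standard form: now 3*exp(4*z)/4 + sin(2*z)/2 - cos(4*z)/6.
Answer: 3*exp(4*z)/4 + sin(2*z)/2 - cos(4*z)/6.


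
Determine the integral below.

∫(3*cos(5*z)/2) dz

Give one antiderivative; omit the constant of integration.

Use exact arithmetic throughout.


Answer: 3*sin(5*z)/10.


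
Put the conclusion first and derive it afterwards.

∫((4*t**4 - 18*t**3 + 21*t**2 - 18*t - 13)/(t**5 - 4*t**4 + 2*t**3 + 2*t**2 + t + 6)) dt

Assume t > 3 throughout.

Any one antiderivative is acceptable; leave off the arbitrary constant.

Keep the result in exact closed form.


The answer is -log(t - 3) + 3*log(t - 2) + 2*log(t + 1) - 3*atan(t).
Step 1. Decompose ∫((4*t**4 - 18*t**3 + 21*t**2 - 18*t - 13)/(t**5 - 4*t**4 + 2*t**3 + 2*t**2 + t + 6)) dt by partial fractions, (4*t**4 - 18*t**3 + 21*t**2 - 18*t - 13)/(t**5 - 4*t**4 + 2*t**3 + 2*t**2 + t + 6) = -3/(t**2 + 1) + 2/(t + 1) + 3/(t - 2) - 1/(t - 3): now ∫(-1/(t - 3)) dt + ∫(3/(t - 2)) dt + ∫(2/(t + 1)) dt + ∫(-3/(t**2 + 1)) dt.
Step 2. Evaluate the standard form [assuming t > 2]: now 3*log(t - 2) + ∫(-1/(t - 3)) dt + ∫(2/(t + 1)) dt + ∫(-3/(t**2 + 1)) dt.
Step 3. Evaluate the standard form [assuming t > -1]: now 3*log(t - 2) + 2*log(t + 1) + ∫(-1/(t - 3)) dt + ∫(-3/(t**2 + 1)) dt.
Step 4. Evaluate the standard form [assuming t > 3]: now -log(t - 3) + 3*log(t - 2) + 2*log(t + 1) + ∫(-3/(t**2 + 1)) dt.
Step 5. Evaluate the standard form: now -log(t - 3) + 3*log(t - 2) + 2*log(t + 1) - 3*atan(t).
Answer: -log(t - 3) + 3*log(t - 2) + 2*log(t + 1) - 3*atan(t).


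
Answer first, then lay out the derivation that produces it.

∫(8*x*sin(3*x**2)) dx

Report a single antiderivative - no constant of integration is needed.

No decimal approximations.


The answer is -4*cos(3*x**2)/3.
Step 1. Substitute u = x**2, turning ∫(8*x*sin(3*x**2)) dx into ∫(4*sin(3*u)) du: now ∫(4*sin(3*u)) du.
Step 2. Evaluate the standard form: now -4*cos(3*u)/3.
Step 3. Substitute back u = x**2: now -4*cos(3*x**2)/3.
Answer: -4*cos(3*x**2)/3.


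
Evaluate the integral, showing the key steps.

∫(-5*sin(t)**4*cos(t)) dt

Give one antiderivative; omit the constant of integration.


Step 1. Substitute u = sin(t), turning ∫(-5*sin(t)**4*cos(t)) dt into ∫(-5*u**4) du: now ∫(-5*u**4) du.
Step 2. Evaluate the standard form: now -u**5.
Step 3. Substitute back u = sin(t): now -sin(t)**5.
Answer: -sin(t)**5.


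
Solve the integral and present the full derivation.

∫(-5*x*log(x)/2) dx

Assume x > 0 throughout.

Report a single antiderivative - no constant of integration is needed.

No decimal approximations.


Step 1. Integrate ∫(-5*x*log(x)/2) dx by parts with u = log(x), dv = (-5*x/2) dx, so v = -5*x**2/4 [assuming x > 0]: now -5*x**2*log(x)/4 + ∫(5*x/4) dx.
Step 2. Evaluate the standard form: now -5*x**2*log(x)/4 + 5*x**2/8.
Answer: -5*x**2*log(x)/4 + 5*x**2/8.


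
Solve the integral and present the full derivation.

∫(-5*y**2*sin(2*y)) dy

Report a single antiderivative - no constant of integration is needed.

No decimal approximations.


Step 1. Integrate ∫(-5*y**2*sin(2*y)) dy by parts with u = y**2, dv = (-5*sin(2*y)) dy, so v = 5*cos(2*y)/2: now 5*y**2*cos(2*y)/2 + ∫(-5*y*cos(2*y)) dy.
Step 2. Integrate ∫(-5*y*cos(2*y)) dy by parts with u = y, dv = (-5*cos(2*y)) dy, so v = -5*sin(2*y)/2: now 5*y**2*cos(2*y)/2 - 5*y*sin(2*y)/2 + ∫(5*sin(2*y)/2) dy.
Step 3. Evaluate the standard form: now 5*y**2*cos(2*y)/2 - 5*y*sin(2*y)/2 - 5*cos(2*y)/4.
Answer: 5*y**2*cos(2*y)/2 - 5*y*sin(2*y)/2 - 5*cos(2*y)/4.


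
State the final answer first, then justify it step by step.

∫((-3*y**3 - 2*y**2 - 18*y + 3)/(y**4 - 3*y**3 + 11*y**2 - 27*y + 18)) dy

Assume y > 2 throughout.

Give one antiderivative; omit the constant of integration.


The answer is -5*log(y - 2) + 2*log(y - 1) - atan(y/3).
Step 1. Decompose ∫((-3*y**3 - 2*y**2 - 18*y + 3)/(y**4 - 3*y**3 + 11*y**2 - 27*y + 18)) dy by partial fractions, (-3*y**3 - 2*y**2 - 18*y + 3)/(y**4 - 3*y**3 + 11*y**2 - 27*y + 18) = -3/(y**2 + 9) + 2/(y - 1) - 5/(y - 2): now ∫(-5/(y - 2)) dy + ∫(2/(y - 1)) dy + ∫(-3/(y**2 + 9)) dy.
Step 2. Evaluate the standard form [assuming y > 1]: now 2*log(y - 1) + ∫(-5/(y - 2)) dy + ∫(-3/(y**2 + 9)) dy.
Step 3. Evaluate the standard form [assuming y > 2]: now -5*log(y - 2) + 2*log(y - 1) + ∫(-3/(y**2 + 9)) dy.
Step 4. Evaluate the standard form: now -5*log(y - 2) + 2*log(y - 1) - atan(y/3).
Answer: -5*log(y - 2) + 2*log(y - 1) - atan(y/3).


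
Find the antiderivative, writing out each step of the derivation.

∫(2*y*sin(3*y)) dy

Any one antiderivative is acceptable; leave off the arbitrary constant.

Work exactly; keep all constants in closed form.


Step 1. Integrate ∫(2*y*sin(3*y)) dy by parts with u = y, dv = (2*sin(3*y)) dy, so v = -2*cos(3*y)/3: now -2*y*cos(3*y)/3 + ∫(2*cos(3*y)/3) dy.
Step 2. Evaluate the standard form: now -2*y*cos(3*y)/3 + 2*sin(3*y)/9.
Answer: -2*y*cos(3*y)/3 + 2*sin(3*y)/9.


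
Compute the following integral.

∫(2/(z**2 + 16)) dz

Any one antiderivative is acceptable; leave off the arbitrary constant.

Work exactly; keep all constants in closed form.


Answer: atan(z/4)/2.


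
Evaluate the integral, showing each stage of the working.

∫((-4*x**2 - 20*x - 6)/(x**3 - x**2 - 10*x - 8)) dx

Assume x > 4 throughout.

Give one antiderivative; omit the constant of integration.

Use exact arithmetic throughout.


Step 1. Decompose ∫((-4*x**2 - 20*x - 6)/(x**3 - x**2 - 10*x - 8)) dx by partial fractions, (-4*x**2 - 20*x - 6)/(x**3 - x**2 - 10*x - 8) = 3/(x + 2) - 2/(x + 1) - 5/(x - 4): now ∫(-5/(x - 4)) dx + ∫(-2/(x + 1)) dx + ∫(3/(x + 2)) dx.
Step 2. Evaluate the standard form [assuming x > -1]: now -2*log(x + 1) + ∫(-5/(x - 4)) dx + ∫(3/(x + 2)) dx.
Step 3. Evaluate the standard form [assuming x > -2]: now -2*log(x + 1) + 3*log(x + 2) + ∫(-5/(x - 4)) dx.
Step 4. Evaluate the standard form [assuming x > 4]: now -5*log(x - 4) - 2*log(x + 1) + 3*log(x + 2).
Answer: -5*log(x - 4) - 2*log(x + 1) + 3*log(x + 2).


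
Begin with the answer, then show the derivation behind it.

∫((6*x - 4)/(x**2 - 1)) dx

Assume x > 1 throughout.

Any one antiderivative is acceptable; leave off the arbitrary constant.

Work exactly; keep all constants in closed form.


The answer is log(x - 1) + 5*log(x + 1).
Step 1. Decompose ∫((6*x - 4)/(x**2 - 1)) dx by partial fractions, (6*x - 4)/(x**2 - 1) = 5/(x + 1) + 1/(x - 1): now ∫(1/(x - 1)) dx + ∫(5/(x + 1)) dx.
Step 2. Evaluate the standard form [assuming x > -1]: now 5*log(x + 1) + ∫(1/(x - 1)) dx.
Step 3. Evaluate the standard form [assuming x > 1]: now log(x - 1) + 5*log(x + 1).
Answer: log(x - 1) + 5*log(x + 1).


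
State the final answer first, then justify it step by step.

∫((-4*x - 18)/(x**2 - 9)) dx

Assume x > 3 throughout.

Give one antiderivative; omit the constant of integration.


The answer is -5*log(x - 3) + log(x + 3).
Step 1. Decompose ∫((-4*x - 18)/(x**2 - 9)) dx by partial fractions, (-4*x - 18)/(x**2 - 9) = 1/(x + 3) - 5/(x - 3): now ∫(-5/(x - 3)) dx + ∫(1/(x + 3)) dx.
Step 2. Evaluate the standard form [assuming x > -3]: now log(x + 3) + ∫(-5/(x - 3)) dx.
Step 3. Evaluate the standard form [assuming x > 3]: now -5*log(x - 3) + log(x + 3).
Answer: -5*log(x - 3) + log(x + 3).


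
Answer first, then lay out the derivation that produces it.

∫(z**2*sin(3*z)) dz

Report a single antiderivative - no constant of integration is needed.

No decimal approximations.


The answer is -z**2*cos(3*z)/3 + 2*z*sin(3*z)/9 + 2*cos(3*z)/27.
Step 1. Integrate ∫(z**2*sin(3*z)) dz by parts with u = z**2, dv = (sin(3*z)) dz, so v = -cos(3*z)/3: now -z**2*cos(3*z)/3 + ∫(2*z*cos(3*z)/3) dz.
Step 2. Integrate ∫(2*z*cos(3*z)/3) dz by parts with u = z, dv = (2*cos(3*z)/3) dz, so v = 2*sin(3*z)/9: now -z**2*cos(3*z)/3 + 2*z*sin(3*z)/9 + ∫(-2*sin(3*z)/9) dz.
Step 3. Evaluate the standard form: now -z**2*cos(3*z)/3 + 2*z*sin(3*z)/9 + 2*cos(3*z)/27.
Answer: -z**2*cos(3*z)/3 + 2*z*sin(3*z)/9 + 2*cos(3*z)/27.


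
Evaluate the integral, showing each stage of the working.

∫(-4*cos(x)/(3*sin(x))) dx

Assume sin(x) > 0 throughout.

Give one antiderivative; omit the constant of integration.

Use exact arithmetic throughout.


Step 1. Substitute u = sin(x), turning ∫(-4*cos(x)/(3*sin(x))) dx into ∫(-4/(3*u)) du: now ∫(-4/(3*u)) du.
Step 2. Evaluate the standard form [assuming u > 0]: now -4*log(u)/3.
Step 3. Substitute back u = sin(x): now -4*log(sin(x))/3.
Answer: -4*log(sin(x))/3.


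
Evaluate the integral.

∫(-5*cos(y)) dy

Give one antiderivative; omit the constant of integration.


Answer: -5*sin(y).


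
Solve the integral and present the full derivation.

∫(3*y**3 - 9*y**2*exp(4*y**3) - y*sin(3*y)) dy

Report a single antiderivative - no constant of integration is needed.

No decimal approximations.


Step 1. Rewrite: now ∫(3*y**3) dy + ∫(-y*sin(3*y)) dy + ∫(-9*y**2*exp(4*y**3)) dy.
Step 2. Integrate ∫(-y*sin(3*y)) dy by parts with u = y, dv = (-sin(3*y)) dy, so v = cos(3*y)/3: now y*cos(3*y)/3 + ∫(3*y**3) dy + ∫(-9*y**2*exp(4*y**3)) dy + ∫(-cos(3*y)/3) dy.
Step 3. Evaluate the standard form: now y*cos(3*y)/3 - sin(3*y)/9 + ∫(3*y**3) dy + ∫(-9*y**2*exp(4*y**3)) dy.
Step 4. Evaluate the standard form: now 3*y**4/4 + y*cos(3*y)/3 - sin(3*y)/9 + ∫(-9*y**2*exp(4*y**3)) dy.
Step 5. Substitute u = y**3, turning ∫(-9*y**2*exp(4*y**3)) dy into ∫(-3*exp(4*u)) du: now 3*y**4/4 + y*cos(3*y)/3 - sin(3*y)/9 + ∫(-3*exp(4*u)) du.
Step 6. Evaluate the standard form: now 3*y**4/4 + y*cos(3*y)/3 - 3*exp(4*u)/4 - sin(3*y)/9.
Step 7. Substitute back u = y**3: now 3*y**4/4 + y*cos(3*y)/3 - 3*exp(4*y**3)/4 - sin(3*y)/9.
Answer: 3*y**4/4 + y*cos(3*y)/3 - 3*exp(4*y**3)/4 - sin(3*y)/9.


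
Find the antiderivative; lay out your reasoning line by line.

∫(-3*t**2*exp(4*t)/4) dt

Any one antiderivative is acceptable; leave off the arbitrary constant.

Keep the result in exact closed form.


Step 1. Integrate ∫(-3*t**2*exp(4*t)/4) dt by parts with u = t**2, dv = (-3*exp(4*t)/4) dt, so v = -3*exp(4*t)/16: now -3*t**2*exp(4*t)/16 + ∫(3*t*exp(4*t)/8) dt.
Step 2. Integrate ∫(3*t*exp(4*t)/8) dt by parts with u = t, dv = (3*exp(4*t)/8) dt, so v = 3*exp(4*t)/32: now -3*t**2*exp(4*t)/16 + 3*t*exp(4*t)/32 + ∫(-3*exp(4*t)/32) dt.
Step 3. Evaluate the standard form: now -3*t**2*exp(4*t)/16 + 3*t*exp(4*t)/32 - 3*exp(4*t)/128.
Answer: -3*t**2*exp(4*t)/16 + 3*t*exp(4*t)/32 - 3*exp(4*t)/128.


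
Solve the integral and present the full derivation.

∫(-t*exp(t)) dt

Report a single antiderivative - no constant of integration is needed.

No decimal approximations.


Step 1. Integrate ∫(-t*exp(t)) dt by parts with u = t, dv = (-exp(t)) dt, so v = -exp(t): now -t*exp(t) + ∫(exp(t)) dt.
Step 2. Evaluate the standard form: now -t*exp(t) + exp(t).
Answer: -t*exp(t) + exp(t).


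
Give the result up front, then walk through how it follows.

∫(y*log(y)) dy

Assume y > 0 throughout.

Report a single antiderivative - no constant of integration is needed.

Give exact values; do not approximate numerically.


The answer is y**2*log(y)/2 - y**2/4.
Step 1. Integrate ∫(y*log(y)) dy by parts with u = log(y), dv = (y) dy, so v = y**2/2 [assuming y > 0]: now y**2*log(y)/2 + ∫(-y/2) dy.
Step 2. Evaluate the standard form: now y**2*log(y)/2 - y**2/4.
Answer: y**2*log(y)/2 - y**2/4.


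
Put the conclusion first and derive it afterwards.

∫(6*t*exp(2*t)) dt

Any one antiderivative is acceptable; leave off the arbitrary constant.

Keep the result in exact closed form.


The answer is 3*t*exp(2*t) - 3*exp(2*t)/2.
Step 1. Integrate ∫(6*t*exp(2*t)) dt by parts with u = t, dv = (6*exp(2*t)) dt, so v = 3*exp(2*t): now 3*t*exp(2*t) + ∫(-3*exp(2*t)) dt.
Step 2. Evaluate the standard form: now 3*t*exp(2*t) - 3*exp(2*t)/2.
Answer: 3*t*exp(2*t) - 3*exp(2*t)/2.


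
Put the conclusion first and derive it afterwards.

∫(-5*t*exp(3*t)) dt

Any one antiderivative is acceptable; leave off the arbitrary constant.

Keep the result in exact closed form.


The answer is -5*t*exp(3*t)/3 + 5*exp(3*t)/9.
Step 1. Integrate ∫(-5*t*exp(3*t)) dt by parts with u = t, dv = (-5*exp(3*t)) dt, so v = -5*exp(3*t)/3: now -5*t*exp(3*t)/3 + ∫(5*exp(3*t)/3) dt.
Step 2. Evaluate the standard form: now -5*t*exp(3*t)/3 + 5*exp(3*t)/9.
Answer: -5*t*exp(3*t)/3 + 5*exp(3*t)/9.


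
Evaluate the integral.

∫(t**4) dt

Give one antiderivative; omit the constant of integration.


Answer: t**5/5.


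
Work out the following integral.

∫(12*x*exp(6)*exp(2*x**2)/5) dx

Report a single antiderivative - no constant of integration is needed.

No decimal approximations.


Answer: 3*exp(2*x**2 + 6)/5.


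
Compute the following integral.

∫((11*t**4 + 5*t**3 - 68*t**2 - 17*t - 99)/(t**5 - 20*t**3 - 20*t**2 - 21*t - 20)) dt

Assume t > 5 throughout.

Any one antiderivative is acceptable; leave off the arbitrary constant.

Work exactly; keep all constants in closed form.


Answer: 4*log(t - 5) + 4*log(t + 1) + 3*log(t + 4) + atan(t).


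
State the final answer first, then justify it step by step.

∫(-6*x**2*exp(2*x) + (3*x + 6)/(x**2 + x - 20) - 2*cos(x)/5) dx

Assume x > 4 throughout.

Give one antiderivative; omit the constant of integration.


The answer is -3*x**2*exp(2*x) + 3*x*exp(2*x) - 3*exp(2*x)/2 + 2*log(x - 4) + log(x + 5) - 2*sin(x)/5.
Step 1. Rewrite: now ∫(-6*x**2*exp(2*x)) dx + ∫((3*x + 6)/(x**2 + x - 20)) dx + ∫(-2*cos(x)/5) dx.
Step 2. Evaluate the standard form: now -2*sin(x)/5 + ∫(-6*x**2*exp(2*x)) dx + ∫((3*x + 6)/(x**2 + x - 20)) dx.
Step 3. Integrate ∫(-6*x**2*exp(2*x)) dx by parts with u = x**2, dv = (-6*exp(2*x)) dx, so v = -3*exp(2*x): now -3*x**2*exp(2*x) - 2*sin(x)/5 + ∫(6*x*exp(2*x)) dx + ∫((3*x + 6)/(x**2 + x - 20)) dx.
Step 4. Integrate ∫(6*x*exp(2*x)) dx by parts with u = x, dv = (6*exp(2*x)) dx, so v = 3*exp(2*x): now -3*x**2*exp(2*x) + 3*x*exp(2*x) - 2*sin(x)/5 + ∫((3*x + 6)/(x**2 + x - 20)) dx + ∫(-3*exp(2*x)) dx.
Step 5. Evaluate the standard form: now -3*x**2*exp(2*x) + 3*x*exp(2*x) - 3*exp(2*x)/2 - 2*sin(x)/5 + ∫((3*x + 6)/(x**2 + x - 20)) dx.
Step 6. Decompose ∫((3*x + 6)/(x**2 + x - 20)) dx by partial fractions, (3*x + 6)/(x**2 + x - 20) = 1/(x + 5) + 2/(x - 4): now -3*x**2*exp(2*x) + 3*x*exp(2*x) - 3*exp(2*x)/2 - 2*sin(x)/5 + ∫(2/(x - 4)) dx + ∫(1/(x + 5)) dx.
Step 7. Evaluate the standard form [assuming x > -5]: now -3*x**2*exp(2*x) + 3*x*exp(2*x) - 3*exp(2*x)/2 + log(x + 5) - 2*sin(x)/5 + ∫(2/(x - 4)) dx.
Step 8. Evaluate the standard form [assuming x > 4]: now -3*x**2*exp(2*x) + 3*x*exp(2*x) - 3*exp(2*x)/2 + 2*log(x - 4) + log(x + 5) - 2*sin(x)/5.
Answer: -3*x**2*exp(2*x) + 3*x*exp(2*x) - 3*exp(2*x)/2 + 2*log(x - 4) + log(x + 5) - 2*sin(x)/5.


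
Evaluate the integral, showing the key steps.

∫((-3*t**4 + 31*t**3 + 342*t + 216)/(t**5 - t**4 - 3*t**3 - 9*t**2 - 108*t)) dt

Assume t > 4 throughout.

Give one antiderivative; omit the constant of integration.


Step 1. Decompose ∫((-3*t**4 + 31*t**3 + 342*t + 216)/(t**5 - t**4 - 3*t**3 - 9*t**2 - 108*t)) dt by partial fractions, (-3*t**4 + 31*t**3 + 342*t + 216)/(t**5 - t**4 - 3*t**3 - 9*t**2 - 108*t) = -3/(t**2 + 9) - 5/(t + 3) + 4/(t - 4) - 2/t: now ∫(-2/t) dt + ∫(4/(t - 4)) dt + ∫(-5/(t + 3)) dt + ∫(-3/(t**2 + 9)) dt.
Step 2. Evaluate the standard form [assuming t > -3]: now -5*log(t + 3) + ∫(-2/t) dt + ∫(4/(t - 4)) dt + ∫(-3/(t**2 + 9)) dt.
Step 3. Evaluate the standard form [assuming t > 0]: now -2*log(t) - 5*log(t + 3) + ∫(4/(t - 4)) dt + ∫(-3/(t**2 + 9)) dt.
Step 4. Evaluate the standard form [assuming t > 4]: now -2*log(t) + 4*log(t - 4) - 5*log(t + 3) + ∫(-3/(t**2 + 9)) dt.
Step 5. Evaluate the standard form: now -2*log(t) + 4*log(t - 4) - 5*log(t + 3) - atan(t/3).
Answer: -2*log(t) + 4*log(t - 4) - 5*log(t + 3) - atan(t/3).
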